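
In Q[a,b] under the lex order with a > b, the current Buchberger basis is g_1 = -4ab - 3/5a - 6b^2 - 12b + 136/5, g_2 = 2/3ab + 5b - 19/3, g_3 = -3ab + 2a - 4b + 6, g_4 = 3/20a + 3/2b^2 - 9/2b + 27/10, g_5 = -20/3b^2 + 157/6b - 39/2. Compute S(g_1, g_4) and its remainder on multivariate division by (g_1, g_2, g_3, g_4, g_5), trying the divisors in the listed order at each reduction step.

lcm(LM(g_1), LM(g_4)) = ab.
S = (lcm/LT(g_1))·g_1 − (lcm/LT(g_4))·g_4 = 3/20a - 10b^3 + 63/2b^2 - 15b - 34/5.
Reduce S modulo (g_1, g_2, g_3, g_4, g_5) in that order:
  leading term a: subtract (1)·g_4 from 3/20a - 10b^3 + 63/2b^2 - 15b - 34/5 → -10b^3 + 30b^2 - 21/2b - 19/2
  leading term b^3: subtract (3/2b)·g_5 from -10b^3 + 30b^2 - 21/2b - 19/2 → -37/4b^2 + 75/4b - 19/2
  leading term b^2: subtract (111/80)·g_5 from -37/4b^2 + 75/4b - 19/2 → -2809/160b + 2809/160
  leading term b: no divisor's leading term divides it; move -2809/160b to the remainder.
  leading term 1: no divisor's leading term divides it; move 2809/160 to the remainder.
The remainder -2809/160b + 2809/160 is nonzero, so it would be added as the next basis element.
This is the inner loop of Buchberger's algorithm — each nonzero remainder becomes a new basis element.

S(g_1, g_4) = 3/20a - 10b^3 + 63/2b^2 - 15b - 34/5; remainder on division = -2809/160b + 2809/160.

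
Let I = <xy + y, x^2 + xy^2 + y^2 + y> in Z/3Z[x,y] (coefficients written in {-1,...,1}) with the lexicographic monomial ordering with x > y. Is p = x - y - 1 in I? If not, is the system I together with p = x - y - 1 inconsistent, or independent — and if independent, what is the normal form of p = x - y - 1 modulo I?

Adjoining x - y - 1 makes the ideal the whole ring: the system is inconsistent.

First compute the reduced Gröbner basis of I by Buchberger's algorithm.
f_1 = xy + y, LT = xy.
f_2 = x^2 + xy^2 + y^2 + y, LT = x^2.

S(f_1,f_2): lcm = x^2y. S = -xy^3 + xy - y^3 - y^2.
  leading term xy^3: subtract (-y^2)·f_1 from -xy^3 + xy - y^3 - y^2 → xy - y^2
  leading term xy: subtract (1)·f_1 from xy - y^2 → -y^2 - y
  leading term y^2: no divisor's leading term divides it; move -y^2 to the remainder.
  leading term y: no divisor's leading term divides it; move -y to the remainder.
  remainder -y^2 - y ≠ 0; add h_3 = -y^2 - y to the basis.

The other S-polynomials (S(f_1,h_3), S(f_2,h_3)) all reduce to 0 modulo the current basis, so we have a Gröbner basis.
Inter-reduce: drop elements whose leading term is divisible by another's, tail-reduce, and make monic.
Reduced Gröbner basis: {x^2 + y, xy + y, y^2 + y}.
Label its elements g_1 = x^2 + y, g_2 = xy + y, g_3 = y^2 + y.

Reduce p = x - y - 1 modulo G:
  leading term x: no divisor's leading term divides it; move x to the remainder.
  leading term y: no divisor's leading term divides it; move -y to the remainder.
  leading term 1: no divisor's leading term divides it; move -1 to the remainder.
  normal form = x - y - 1.
The normal form is nonzero, so p ∉ I. Since p minus its normal form lies in I, I + (p) = I + (r) where r = x - y - 1; decide whether this ideal is the whole ring.
Run Buchberger on G together with r (pairs among the g_i already reduce to 0 since G is a Gröbner basis):
g_1 = x^2 + y, LT = x^2.
g_2 = xy + y, LT = xy.
g_3 = y^2 + y, LT = y^2.
r = x - y - 1, LT = x.

S(g_1,r): lcm = x^2. S = xy + x + y.
  leading term xy: subtract (1)·g_2 from xy + x + y → x
  leading term x: subtract (1)·r from x → y + 1
  leading term y: no divisor's leading term divides it; move y to the remainder.
  leading term 1: no divisor's leading term divides it; move 1 to the remainder.
  remainder y + 1 ≠ 0; add m_5 = y + 1 to the basis.

S(g_2,r): lcm = xy. S = y^2 - y.
  leading term y^2: subtract (1)·g_3 from y^2 - y → y
  leading term y: subtract (1)·m_5 from y → -1
  leading term 1: no divisor's leading term divides it; move -1 to the remainder.
  remainder -1 ≠ 0; add m_6 = -1 to the basis.

The other S-polynomials (S(g_1,g_2), S(g_1,g_3), S(g_2,g_3), S(g_3,r), S(g_1,m_5), S(g_2,m_5), S(g_3,m_5), S(r,m_5), S(g_1,m_6), S(g_2,m_6), S(g_3,m_6), S(r,m_6), S(m_5,m_6)) all reduce to 0 modulo the current basis, so we have a Gröbner basis.
Inter-reduce: drop elements whose leading term is divisible by another's, tail-reduce, and make monic.
Reduced Gröbner basis: {1}.
The reduced Gröbner basis of I + (p) is {1}: the ideal is the whole ring, so the enlarged system has no common solution — adjoining p is inconsistent.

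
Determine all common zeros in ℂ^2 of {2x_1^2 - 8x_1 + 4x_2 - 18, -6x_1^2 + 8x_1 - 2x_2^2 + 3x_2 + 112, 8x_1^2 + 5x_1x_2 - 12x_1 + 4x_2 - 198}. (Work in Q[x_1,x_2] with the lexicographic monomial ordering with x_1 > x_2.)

Compute a lex Gröbner basis by Buchberger's algorithm.
f_1 = 2x_1^2 - 8x_1 + 4x_2 - 18, LT = x_1^2.
f_2 = -6x_1^2 + 8x_1 - 2x_2^2 + 3x_2 + 112, LT = x_1^2.
f_3 = 8x_1^2 + 5x_1x_2 - 12x_1 + 4x_2 - 198, LT = x_1^2.

S(f_1,f_2): lcm = x_1^2. S = -8/3x_1 - 1/3x_2^2 + 5/2x_2 + 29/3.
  leading term x_1: no divisor's leading term divides it; move -8/3x_1 to the remainder.
  leading term x_2^2: no divisor's leading term divides it; move -1/3x_2^2 to the remainder.
  leading term x_2: no divisor's leading term divides it; move 5/2x_2 to the remainder.
  leading term 1: no divisor's leading term divides it; move 29/3 to the remainder.
  remainder -8/3x_1 - 1/3x_2^2 + 5/2x_2 + 29/3 ≠ 0; add h_4 = -8/3x_1 - 1/3x_2^2 + 5/2x_2 + 29/3 to the basis.

S(f_1,f_3): lcm = x_1^2. S = -5/8x_1x_2 - 5/2x_1 + 3/2x_2 + 63/4.
  leading term x_1x_2: subtract (15/64x_2)·h_4 from -5/8x_1x_2 - 5/2x_1 + 3/2x_2 + 63/4 → -5/2x_1 + 5/64x_2^3 - 75/128x_2^2 - 49/64x_2 + 63/4
  leading term x_1: subtract (15/16)·h_4 from -5/2x_1 + 5/64x_2^3 - 75/128x_2^2 - 49/64x_2 + 63/4 → 5/64x_2^3 - 35/128x_2^2 - 199/64x_2 + 107/16
  leading term x_2^3: no divisor's leading term divides it; move 5/64x_2^3 to the remainder.
  leading term x_2^2: no divisor's leading term divides it; move -35/128x_2^2 to the remainder.
  leading term x_2: no divisor's leading term divides it; move -199/64x_2 to the remainder.
  leading term 1: no divisor's leading term divides it; move 107/16 to the remainder.
  remainder 5/64x_2^3 - 35/128x_2^2 - 199/64x_2 + 107/16 ≠ 0; add h_5 = 5/64x_2^3 - 35/128x_2^2 - 199/64x_2 + 107/16 to the basis.

S(f_1,h_4): lcm = x_1^2. S = -1/8x_1x_2^2 + 15/16x_1x_2 - 3/8x_1 + 2x_2 - 9.
  leading term x_1x_2^2: subtract (3/64x_2^2)·h_4 from -1/8x_1x_2^2 + 15/16x_1x_2 - 3/8x_1 + 2x_2 - 9 → 15/16x_1x_2 - 3/8x_1 + 1/64x_2^4 - 15/128x_2^3 - 29/64x_2^2 + 2x_2 - 9
  leading term x_1x_2: subtract (-45/128x_2)·h_4 from 15/16x_1x_2 - 3/8x_1 + 1/64x_2^4 - 15/128x_2^3 - 29/64x_2^2 + 2x_2 - 9 → -3/8x_1 + 1/64x_2^4 - 15/64x_2^3 + 109/256x_2^2 + 691/128x_2 - 9
  leading term x_1: subtract (9/64)·h_4 from -3/8x_1 + 1/64x_2^4 - 15/64x_2^3 + 109/256x_2^2 + 691/128x_2 - 9 → 1/64x_2^4 - 15/64x_2^3 + 121/256x_2^2 + 323/64x_2 - 663/64
  leading term x_2^4: subtract (1/5x_2)·h_5 from 1/64x_2^4 - 15/64x_2^3 + 121/256x_2^2 + 323/64x_2 - 663/64 → -23/128x_2^3 + 1401/1280x_2^2 + 1187/320x_2 - 663/64
  leading term x_2^3: subtract (-23/10)·h_5 from -23/128x_2^3 + 1401/1280x_2^2 + 1187/320x_2 - 663/64 → 149/320x_2^2 - 2203/640x_2 + 1607/320
  leading term x_2^2: no divisor's leading term divides it; move 149/320x_2^2 to the remainder.
  leading term x_2: no divisor's leading term divides it; move -2203/640x_2 to the remainder.
  leading term 1: no divisor's leading term divides it; move 1607/320 to the remainder.
  remainder 149/320x_2^2 - 2203/640x_2 + 1607/320 ≠ 0; add h_6 = 149/320x_2^2 - 2203/640x_2 + 1607/320 to the basis.

S(h_5,h_6): lcm = x_2^3. S = 580/149x_2^2 - 37686/745x_2 + 428/5.
  leading term x_2^2: subtract (185600/22201)·h_6 from 580/149x_2^2 - 37686/745x_2 + 428/5 → -2420864/111005x_2 + 4841728/111005
  leading term x_2: no divisor's leading term divides it; move -2420864/111005x_2 to the remainder.
  leading term 1: no divisor's leading term divides it; move 4841728/111005 to the remainder.
  remainder -2420864/111005x_2 + 4841728/111005 ≠ 0; add h_7 = -2420864/111005x_2 + 4841728/111005 to the basis.

The other S-polynomials (S(f_2,f_3), S(f_2,h_4), S(f_3,h_4), S(f_1,h_5), S(f_2,h_5), S(f_3,h_5), S(h_4,h_5), S(f_1,h_6), S(f_2,h_6), S(f_3,h_6), S(h_4,h_6), S(f_1,h_7), S(f_2,h_7), S(f_3,h_7), S(h_4,h_7), S(h_5,h_7), S(h_6,h_7)) all reduce to 0 modulo the current basis, so we have a Gröbner basis.
Inter-reduce: drop elements whose leading term is divisible by another's, tail-reduce, and make monic.
Reduced Gröbner basis: {x_1 - 5, x_2 - 2}.

Since the basis is lex-ordered, x_2 - 2 is univariate in x_2. Its roots are {2}. Back-substituting each root into the other basis elements fixes the other coordinates.
  x_2 = 2: the earlier basis element becomes x_1 - 5 = 0, giving x_1 = 5 — point (5, 2).
Check: every point annihilates each of the original generators.

{(5, 2)}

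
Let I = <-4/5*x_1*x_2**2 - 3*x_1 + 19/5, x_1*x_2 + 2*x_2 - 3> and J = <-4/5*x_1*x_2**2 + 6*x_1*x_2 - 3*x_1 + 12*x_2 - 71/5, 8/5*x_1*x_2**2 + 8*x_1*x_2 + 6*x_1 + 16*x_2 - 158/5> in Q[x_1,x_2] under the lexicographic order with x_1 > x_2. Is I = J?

Since reduced Gröbner bases are canonical representatives of ideals under a given ordering, it suffices to compute and compare them.
Buchberger on the first generating set:
f_1 = -4/5*x_1*x_2**2 - 3*x_1 + 19/5, LT = x_1*x_2**2.
f_2 = x_1*x_2 + 2*x_2 - 3, LT = x_1*x_2.

S(f_1,f_2): lcm = x_1*x_2**2. S = 15/4*x_1 - 2*x_2**2 + 3*x_2 - 19/4.
  leading term x_1: no divisor's leading term divides it; move 15/4*x_1 to the remainder.
  leading term x_2**2: no divisor's leading term divides it; move -2*x_2**2 to the remainder.
  leading term x_2: no divisor's leading term divides it; move 3*x_2 to the remainder.
  leading term 1: no divisor's leading term divides it; move -19/4 to the remainder.
  remainder 15/4*x_1 - 2*x_2**2 + 3*x_2 - 19/4 ≠ 0; add g_3 = 15/4*x_1 - 2*x_2**2 + 3*x_2 - 19/4 to the basis.

S(f_1,g_3): lcm = x_1*x_2**2. S = 15/4*x_1 + 8/15*x_2**4 - 4/5*x_2**3 + 19/15*x_2**2 - 19/4.
  leading term x_1: subtract (1)·g_3 from 15/4*x_1 + 8/15*x_2**4 - 4/5*x_2**3 + 19/15*x_2**2 - 19/4 → 8/15*x_2**4 - 4/5*x_2**3 + 49/15*x_2**2 - 3*x_2
  leading term x_2**4: no divisor's leading term divides it; move 8/15*x_2**4 to the remainder.
  leading term x_2**3: no divisor's leading term divides it; move -4/5*x_2**3 to the remainder.
  leading term x_2**2: no divisor's leading term divides it; move 49/15*x_2**2 to the remainder.
  leading term x_2: no divisor's leading term divides it; move -3*x_2 to the remainder.
  remainder 8/15*x_2**4 - 4/5*x_2**3 + 49/15*x_2**2 - 3*x_2 ≠ 0; add g_4 = 8/15*x_2**4 - 4/5*x_2**3 + 49/15*x_2**2 - 3*x_2 to the basis.

S(f_2,g_3): lcm = x_1*x_2. S = 8/15*x_2**3 - 4/5*x_2**2 + 49/15*x_2 - 3.
  leading term x_2**3: no divisor's leading term divides it; move 8/15*x_2**3 to the remainder.
  leading term x_2**2: no divisor's leading term divides it; move -4/5*x_2**2 to the remainder.
  leading term x_2: no divisor's leading term divides it; move 49/15*x_2 to the remainder.
  leading term 1: no divisor's leading term divides it; move -3 to the remainder.
  remainder 8/15*x_2**3 - 4/5*x_2**2 + 49/15*x_2 - 3 ≠ 0; add g_5 = 8/15*x_2**3 - 4/5*x_2**2 + 49/15*x_2 - 3 to the basis.

The other S-polynomials (S(f_1,g_4), S(f_2,g_4), S(g_3,g_4), S(f_1,g_5), S(f_2,g_5), S(g_3,g_5), S(g_4,g_5)) all reduce to 0 modulo the current basis, so we have a Gröbner basis.
Inter-reduce: drop elements whose leading term is divisible by another's, tail-reduce, and make monic.
Reduced Gröbner basis: {x_1 - 8/15*x_2**2 + 4/5*x_2 - 19/15, x_2**3 - 3/2*x_2**2 + 49/8*x_2 - 45/8}.

Buchberger on the second generating set:
h_1 = -4/5*x_1*x_2**2 + 6*x_1*x_2 - 3*x_1 + 12*x_2 - 71/5, LT = x_1*x_2**2.
h_2 = 8/5*x_1*x_2**2 + 8*x_1*x_2 + 6*x_1 + 16*x_2 - 158/5, LT = x_1*x_2**2.

S(h_1,h_2): lcm = x_1*x_2**2. S = -25/2*x_1*x_2 - 25*x_2 + 75/2.
  leading term x_1*x_2: no divisor's leading term divides it; move -25/2*x_1*x_2 to the remainder.
  leading term x_2: no divisor's leading term divides it; move -25*x_2 to the remainder.
  leading term 1: no divisor's leading term divides it; move 75/2 to the remainder.
  remainder -25/2*x_1*x_2 - 25*x_2 + 75/2 ≠ 0; add k_3 = -25/2*x_1*x_2 - 25*x_2 + 75/2 to the basis.

S(h_1,k_3): lcm = x_1*x_2**2. S = -15/2*x_1*x_2 + 15/4*x_1 - 2*x_2**2 - 12*x_2 + 71/4.
  leading term x_1*x_2: subtract (3/5)·k_3 from -15/2*x_1*x_2 + 15/4*x_1 - 2*x_2**2 - 12*x_2 + 71/4 → 15/4*x_1 - 2*x_2**2 + 3*x_2 - 19/4
  leading term x_1: no divisor's leading term divides it; move 15/4*x_1 to the remainder.
  leading term x_2**2: no divisor's leading term divides it; move -2*x_2**2 to the remainder.
  leading term x_2: no divisor's leading term divides it; move 3*x_2 to the remainder.
  leading term 1: no divisor's leading term divides it; move -19/4 to the remainder.
  remainder 15/4*x_1 - 2*x_2**2 + 3*x_2 - 19/4 ≠ 0; add k_4 = 15/4*x_1 - 2*x_2**2 + 3*x_2 - 19/4 to the basis.

S(h_1,k_4): lcm = x_1*x_2**2. S = -15/2*x_1*x_2 + 15/4*x_1 + 8/15*x_2**4 - 4/5*x_2**3 + 19/15*x_2**2 - 15*x_2 + 71/4.
  leading term x_1*x_2: subtract (3/5)·k_3 from -15/2*x_1*x_2 + 15/4*x_1 + 8/15*x_2**4 - 4/5*x_2**3 + 19/15*x_2**2 - 15*x_2 + 71/4 → 15/4*x_1 + 8/15*x_2**4 - 4/5*x_2**3 + 19/15*x_2**2 - 19/4
  leading term x_1: subtract (1)·k_4 from 15/4*x_1 + 8/15*x_2**4 - 4/5*x_2**3 + 19/15*x_2**2 - 19/4 → 8/15*x_2**4 - 4/5*x_2**3 + 49/15*x_2**2 - 3*x_2
  leading term x_2**4: no divisor's leading term divides it; move 8/15*x_2**4 to the remainder.
  leading term x_2**3: no divisor's leading term divides it; move -4/5*x_2**3 to the remainder.
  leading term x_2**2: no divisor's leading term divides it; move 49/15*x_2**2 to the remainder.
  leading term x_2: no divisor's leading term divides it; move -3*x_2 to the remainder.
  remainder 8/15*x_2**4 - 4/5*x_2**3 + 49/15*x_2**2 - 3*x_2 ≠ 0; add k_5 = 8/15*x_2**4 - 4/5*x_2**3 + 49/15*x_2**2 - 3*x_2 to the basis.

S(k_3,k_4): lcm = x_1*x_2. S = 8/15*x_2**3 - 4/5*x_2**2 + 49/15*x_2 - 3.
  leading term x_2**3: no divisor's leading term divides it; move 8/15*x_2**3 to the remainder.
  leading term x_2**2: no divisor's leading term divides it; move -4/5*x_2**2 to the remainder.
  leading term x_2: no divisor's leading term divides it; move 49/15*x_2 to the remainder.
  leading term 1: no divisor's leading term divides it; move -3 to the remainder.
  remainder 8/15*x_2**3 - 4/5*x_2**2 + 49/15*x_2 - 3 ≠ 0; add k_6 = 8/15*x_2**3 - 4/5*x_2**2 + 49/15*x_2 - 3 to the basis.

The other S-polynomials (S(h_2,k_3), S(h_2,k_4), S(h_1,k_5), S(h_2,k_5), S(k_3,k_5), S(k_4,k_5), S(h_1,k_6), S(h_2,k_6), S(k_3,k_6), S(k_4,k_6), S(k_5,k_6)) all reduce to 0 modulo the current basis, so we have a Gröbner basis.
Inter-reduce: drop elements whose leading term is divisible by another's, tail-reduce, and make monic.
Reduced Gröbner basis: {x_1 - 8/15*x_2**2 + 4/5*x_2 - 19/15, x_2**3 - 3/2*x_2**2 + 49/8*x_2 - 45/8}.

Same reduced basis, so the two generating sets span the same ideal.

Yes, the ideals are equal.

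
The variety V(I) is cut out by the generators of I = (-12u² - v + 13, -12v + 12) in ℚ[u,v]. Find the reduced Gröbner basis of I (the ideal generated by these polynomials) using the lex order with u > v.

G = {u² - 1, v - 1}

Buchberger's algorithm terminates because the ascending chain of leading-term ideals stabilizes.

f_1 = -12u² - v + 13, LT = u².
f_2 = -12v + 12, LT = v.

The S-polynomials (S(f_1,f_2)) all reduce to 0 modulo the current basis, so we have a Gröbner basis.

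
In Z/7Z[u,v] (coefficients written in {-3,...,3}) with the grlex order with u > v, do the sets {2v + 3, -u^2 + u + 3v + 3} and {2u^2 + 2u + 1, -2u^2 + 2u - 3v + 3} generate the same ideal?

Equality of ideals is decidable: compute both reduced Gröbner bases (unique for the ordering) and check whether they agree.
Buchberger on the first generating set:
f_1 = 2v + 3, LT = v.
f_2 = -u^2 + u + 3v + 3, LT = u^2.

The S-polynomials (S(f_1,f_2)) all reduce to 0 modulo the current basis, so we have a Gröbner basis.
Inter-reduce: drop elements whose leading term is divisible by another's, tail-reduce, and make monic.
Reduced Gröbner basis: {u^2 - u - 2, v - 2}.

Buchberger on the second generating set:
h_1 = 2u^2 + 2u + 1, LT = u^2.
h_2 = -2u^2 + 2u - 3v + 3, LT = u^2.

S(h_1,h_2): lcm = u^2. S = 2u + 2v + 2.
  leading term u: no divisor's leading term divides it; move 2u to the remainder.
  leading term v: no divisor's leading term divides it; move 2v to the remainder.
  leading term 1: no divisor's leading term divides it; move 2 to the remainder.
  remainder 2u + 2v + 2 ≠ 0; add k_3 = 2u + 2v + 2 to the basis.

S(h_1,k_3): lcm = u^2. S = -uv - 3.
  leading term uv: subtract (3v)·k_3 from -uv - 3 → v^2 + v - 3
  leading term v^2: no divisor's leading term divides it; move v^2 to the remainder.
  leading term v: no divisor's leading term divides it; move v to the remainder.
  leading term 1: no divisor's leading term divides it; move -3 to the remainder.
  remainder v^2 + v - 3 ≠ 0; add k_4 = v^2 + v - 3 to the basis.

The other S-polynomials (S(h_2,k_3), S(h_1,k_4), S(h_2,k_4), S(k_3,k_4)) all reduce to 0 modulo the current basis, so we have a Gröbner basis.
Inter-reduce: drop elements whose leading term is divisible by another's, tail-reduce, and make monic.
Reduced Gröbner basis: {v^2 + v - 3, u + v + 1}.

Since the reduced bases disagree, the two ideals are not the same.
The same test decides containment: I ⊆ J iff every generator of I reduces to 0 modulo a Gröbner basis of J.

No, the ideals differ.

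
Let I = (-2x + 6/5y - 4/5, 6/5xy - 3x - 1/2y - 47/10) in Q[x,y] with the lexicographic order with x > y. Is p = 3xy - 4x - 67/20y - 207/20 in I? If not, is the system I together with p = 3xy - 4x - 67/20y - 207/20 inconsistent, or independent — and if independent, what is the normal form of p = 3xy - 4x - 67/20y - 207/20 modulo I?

First compute the reduced Gröbner basis of I by Buchberger's algorithm.
f_1 = -2x + 6/5y - 4/5, LT = x.
f_2 = 6/5xy - 3x - 1/2y - 47/10, LT = xy.

S(f_1,f_2): lcm = xy. S = 5/2x - 3/5y^2 + 49/60y + 47/12.
  reduce S modulo (f_1, f_2):
  remainder -3/5y^2 + 139/60y + 35/12 ≠ 0; add h_3 = -3/5y^2 + 139/60y + 35/12 to the basis.

The other S-polynomials (S(f_1,h_3), S(f_2,h_3)) all reduce to 0 modulo the current basis, so we have a Gröbner basis.
Inter-reduce: drop elements whose leading term is divisible by another's, tail-reduce, and make monic.
Reduced Gröbner basis: {x - 3/5y + 2/5, y^2 - 139/36y - 175/36}.
Label its elements g_1 = x - 3/5y + 2/5, g_2 = y^2 - 139/36y - 175/36.

Reduce p = 3xy - 4x - 67/20y - 207/20 modulo G:
  leading term xy: subtract (3y)·g_1 from 3xy - 4x - 67/20y - 207/20 → -4x + 9/5y^2 - 91/20y - 207/20
  leading term x: subtract (-4)·g_1 from -4x + 9/5y^2 - 91/20y - 207/20 → 9/5y^2 - 139/20y - 35/4
  leading term y^2: subtract (9/5)·g_2 from 9/5y^2 - 139/20y - 35/4 → 0
  normal form = 0.
Since the normal form is 0, p ∈ I.

3xy - 4x - 67/20y - 207/20 lies in I (it reduces to 0).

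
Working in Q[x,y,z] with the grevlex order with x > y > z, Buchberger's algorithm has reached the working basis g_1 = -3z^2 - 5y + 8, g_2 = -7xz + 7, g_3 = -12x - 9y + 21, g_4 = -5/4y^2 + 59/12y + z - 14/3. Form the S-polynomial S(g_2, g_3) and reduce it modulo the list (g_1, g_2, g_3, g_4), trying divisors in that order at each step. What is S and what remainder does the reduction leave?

S(g_2, g_3) = -3/4yz + 7/4z - 1; remainder on division = -3/4yz + 7/4z - 1.

lcm(LM(g_2), LM(g_3)) = xz.
S = (lcm/LT(g_2))·g_2 − (lcm/LT(g_3))·g_3 = -3/4yz + 7/4z - 1.
Reduce S modulo (g_1, g_2, g_3, g_4) in that order:
  leading term yz: no divisor's leading term divides it; move -3/4yz to the remainder.
  leading term z: no divisor's leading term divides it; move 7/4z to the remainder.
  leading term 1: no divisor's leading term divides it; move -1 to the remainder.
The remainder -3/4yz + 7/4z - 1 is nonzero, so it would be added as the next basis element.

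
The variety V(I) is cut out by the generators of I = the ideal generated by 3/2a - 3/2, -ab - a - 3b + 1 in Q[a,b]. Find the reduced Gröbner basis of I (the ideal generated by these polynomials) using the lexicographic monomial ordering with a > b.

f_1 = 3/2a - 3/2, LT = a.
f_2 = -ab - a - 3b + 1, LT = ab.

S(f_1,f_2): lcm = ab. S = -a - 4b + 1.
  leading term a: subtract (-2/3)·f_1 from -a - 4b + 1 → -4b
  leading term b: no divisor's leading term divides it; move -4b to the remainder.
  remainder -4b ≠ 0; add g_3 = -4b to the basis.

The other S-polynomials (S(f_1,g_3), S(f_2,g_3)) all reduce to 0 modulo the current basis, so we have a Gröbner basis.
Inter-reduce: drop elements whose leading term is divisible by another's, tail-reduce, and make monic.

G = {a - 1, b}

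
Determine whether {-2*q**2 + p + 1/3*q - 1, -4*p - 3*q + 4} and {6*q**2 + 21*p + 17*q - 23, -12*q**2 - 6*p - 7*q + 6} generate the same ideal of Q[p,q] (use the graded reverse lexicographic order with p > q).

No, the ideals differ.

Equality of ideals is decidable: compute both reduced Gröbner bases (unique for the ordering) and check whether they agree.
Buchberger on the first generating set:
f_1 = -2*q**2 + p + 1/3*q - 1, LT = q**2.
f_2 = -4*p - 3*q + 4, LT = p.

The S-polynomials (S(f_1,f_2)) all reduce to 0 modulo the current basis, so we have a Gröbner basis.
Inter-reduce: drop elements whose leading term is divisible by another's, tail-reduce, and make monic.
Reduced Gröbner basis: {q**2 + 5/24*q, p + 3/4*q - 1}.

Buchberger on the second generating set:
h_1 = 6*q**2 + 21*p + 17*q - 23, LT = q**2.
h_2 = -12*q**2 - 6*p - 7*q + 6, LT = q**2.

S(h_1,h_2): lcm = q**2. S = 3*p + 9/4*q - 10/3.
  reduce S modulo (h_1, h_2):
  remainder 3*p + 9/4*q - 10/3 ≠ 0; add k_3 = 3*p + 9/4*q - 10/3 to the basis.

The other S-polynomials (S(h_1,k_3), S(h_2,k_3)) all reduce to 0 modulo the current basis, so we have a Gröbner basis.
Inter-reduce: drop elements whose leading term is divisible by another's, tail-reduce, and make monic.
Reduced Gröbner basis: {q**2 + 5/24*q + 1/18, p + 3/4*q - 10/9}.

These differ, so the ideals are not equal.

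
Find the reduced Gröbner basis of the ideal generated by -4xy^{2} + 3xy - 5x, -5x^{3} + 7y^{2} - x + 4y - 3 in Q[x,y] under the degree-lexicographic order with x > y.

f_1 = -4xy^{2} + 3xy - 5x, LT = xy^{2}.
f_2 = -5x^{3} + 7y^{2} - x + 4y - 3, LT = x^{3}.

S(f_1,f_2): lcm = x^{3}y^{2}. S = -\tfrac{3}{4}x^{3}y + \tfrac{7}{5}y^{4} + \tfrac{5}{4}x^{3} - \tfrac{1}{5}xy^{2} + \tfrac{4}{5}y^{3} - \tfrac{3}{5}y^{2}.
  reduce S modulo (f_1, f_2):
  remainder \tfrac{7}{5}y^{4} - \tfrac{1}{4}y^{3} + \tfrac{11}{20}y^{2} + \tfrac{29}{20}y - \tfrac{3}{4} ≠ 0; add g_3 = \tfrac{7}{5}y^{4} - \tfrac{1}{4}y^{3} + \tfrac{11}{20}y^{2} + \tfrac{29}{20}y - \tfrac{3}{4} to the basis.

The other S-polynomials (S(f_1,g_3), S(f_2,g_3)) all reduce to 0 modulo the current basis, so we have a Gröbner basis.

G = {y^{4} - \tfrac{5}{28}y^{3} + \tfrac{11}{28}y^{2} + \tfrac{29}{28}y - \tfrac{15}{28}, x^{3} - \tfrac{7}{5}y^{2} + \tfrac{1}{5}x - \tfrac{4}{5}y + \tfrac{3}{5}, xy^{2} - \tfrac{3}{4}xy + \tfrac{5}{4}x}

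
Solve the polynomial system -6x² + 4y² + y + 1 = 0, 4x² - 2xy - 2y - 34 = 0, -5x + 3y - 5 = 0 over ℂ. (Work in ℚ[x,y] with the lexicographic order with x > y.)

Compute a lex Gröbner basis by Buchberger's algorithm.
f_1 = -6x² + 4y² + y + 1, LT = x².
f_2 = 4x² - 2xy - 2y - 34, LT = x².
f_3 = -5x + 3y - 5, LT = x.

S(f_1,f_2): lcm = x². S = ½xy - ⅔y² + ⅓y + 25/3.
  leading term xy: subtract (-1/10y)·f_3 from ½xy - ⅔y² + ⅓y + 25/3 → -11/30y² - ⅙y + 25/3
  leading term y²: no divisor's leading term divides it; move -11/30y² to the remainder.
  leading term y: no divisor's leading term divides it; move -⅙y to the remainder.
  leading term 1: no divisor's leading term divides it; move 25/3 to the remainder.
  remainder -11/30y² - ⅙y + 25/3 ≠ 0; add h_4 = -11/30y² - ⅙y + 25/3 to the basis.

S(f_1,f_3): lcm = x². S = ⅗xy - x - ⅔y² - ⅙y - ⅙.
  leading term xy: subtract (-3/25y)·f_3 from ⅗xy - x - ⅔y² - ⅙y - ⅙ → -x - 23/75y² - 23/30y - ⅙
  leading term x: subtract (⅕)·f_3 from -x - 23/75y² - 23/30y - ⅙ → -23/75y² - 41/30y + ⅚
  leading term y²: subtract (46/55)·h_4 from -23/75y² - 41/30y + ⅚ → -27/22y - 135/22
  leading term y: no divisor's leading term divides it; move -27/22y to the remainder.
  leading term 1: no divisor's leading term divides it; move -135/22 to the remainder.
  remainder -27/22y - 135/22 ≠ 0; add h_5 = -27/22y - 135/22 to the basis.

S(f_2,f_3): lcm = x². S = 1/10xy - x - ½y - 17/2.
  leading term xy: subtract (-1/50y)·f_3 from 1/10xy - x - ½y - 17/2 → -x + 3/50y² - ⅗y - 17/2
  leading term x: subtract (⅕)·f_3 from -x + 3/50y² - ⅗y - 17/2 → 3/50y² - 6/5y - 15/2
  leading term y²: subtract (-9/55)·h_4 from 3/50y² - 6/5y - 15/2 → -27/22y - 135/22
  leading term y: subtract (1)·h_5 from -27/22y - 135/22 → 0
  remainder 0.

S(f_1,h_4): leading monomials are coprime, so the S-polynomial reduces to 0 (Buchberger's first criterion).
S(f_2,h_4): leading monomials are coprime, so the S-polynomial reduces to 0 (Buchberger's first criterion).
S(f_3,h_4): leading monomials are coprime, so the S-polynomial reduces to 0 (Buchberger's first criterion).
S(f_1,h_5): leading monomials are coprime, so the S-polynomial reduces to 0 (Buchberger's first criterion).
S(f_2,h_5): leading monomials are coprime, so the S-polynomial reduces to 0 (Buchberger's first criterion).
S(f_3,h_5): leading monomials are coprime, so the S-polynomial reduces to 0 (Buchberger's first criterion).
S(h_4,h_5): lcm = y². S = -50/11y - 250/11.
  leading term y: subtract (100/27)·h_5 from -50/11y - 250/11 → 0
  remainder 0.

Every S-polynomial of the final basis reduces to 0, so we have a Gröbner basis.
Inter-reduce: drop elements whose leading term is divisible by another's, tail-reduce, and make monic.
Reduced Gröbner basis: {x + 4, y + 5}.

From the last basis element, y + 5 = 0, so y takes values in {-5}. Each choice, substituted upward through the basis, yields the corresponding point(s) of the solution set.
  y = -5: the earlier basis element becomes x + 4 = 0, giving x = -4 — point (-4, -5).

{(-4, -5)}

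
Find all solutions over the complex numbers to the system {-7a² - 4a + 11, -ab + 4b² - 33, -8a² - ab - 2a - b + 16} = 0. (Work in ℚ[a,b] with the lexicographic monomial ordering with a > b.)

Compute a lex Gröbner basis by Buchberger's algorithm.
f_1 = -7a² - 4a + 11, LT = a².
f_2 = -ab + 4b² - 33, LT = ab.
f_3 = -8a² - ab - 2a - b + 16, LT = a².

S(f_1,f_2): lcm = a²b. S = 4ab² + 4/7ab - 33a - 11/7b.
  reduce S modulo (f_1, f_2, f_3):
  remainder -33a + 16b³ + 16/7b² - 935/7b - 132/7 ≠ 0; add h_4 = -33a + 16b³ + 16/7b² - 935/7b - 132/7 to the basis.

S(f_1,f_3): lcm = a². S = -⅛ab + 9/28a - ⅛b + 3/7.
  reduce S modulo (f_1, f_2, f_3, h_4):
  remainder 12/77b³ - 515/1078b² - 559/392b + 1713/392 ≠ 0; add h_5 = 12/77b³ - 515/1078b² - 559/392b + 1713/392 to the basis.

S(f_2,f_3): lcm = a²b. S = -33/8ab² - ¼ab + 33a - ⅛b² + 2b.
  reduce S modulo (f_1, f_2, f_3, h_4, h_5):
  remainder -125/336b² - 29/1344b + 1529/448 ≠ 0; add h_6 = -125/336b² - 29/1344b + 1529/448 to the basis.

S(f_2,h_5): lcm = ab³. S = 515/168ab² + 6149/672ab - 6281/224a - 4b⁴ + 33b².
  reduce S modulo (f_1, f_2, f_3, h_4, h_5, h_6):
  remainder 1067/1500b - 1067/500 ≠ 0; add h_7 = 1067/1500b - 1067/500 to the basis.

The other S-polynomials (S(f_1,h_4), S(f_2,h_4), S(f_3,h_4), S(f_1,h_5), S(f_3,h_5), S(h_4,h_5), S(f_1,h_6), S(f_2,h_6), S(f_3,h_6), S(h_4,h_6), S(h_5,h_6), S(f_1,h_7), S(f_2,h_7), S(f_3,h_7), S(h_4,h_7), S(h_5,h_7), S(h_6,h_7)) all reduce to 0 modulo the current basis, so we have a Gröbner basis.
Inter-reduce: drop elements whose leading term is divisible by another's, tail-reduce, and make monic.
Reduced Gröbner basis: {a - 1, b - 3}.

Since the basis is lex-ordered, b - 3 is univariate in b. Its roots are {3}. Back-substituting each root into the other basis elements fixes the other coordinates.
  b = 3: the earlier basis element becomes a - 1 = 0, giving a = 1 — point (1, 3).

{(1, 3)}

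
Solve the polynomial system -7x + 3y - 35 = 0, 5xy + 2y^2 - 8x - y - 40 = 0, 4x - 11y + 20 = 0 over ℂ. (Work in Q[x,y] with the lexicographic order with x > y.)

{(-5, 0)}

Compute a lex Gröbner basis by Buchberger's algorithm.
f_1 = -7x + 3y - 35, LT = x.
f_2 = 5xy - 8x + 2y^2 - y - 40, LT = xy.
f_3 = 4x - 11y + 20, LT = x.

S(f_1,f_2): lcm = xy. S = 8/5x - 29/35y^2 + 26/5y + 8.
  leading term x: subtract (-8/35)·f_1 from 8/5x - 29/35y^2 + 26/5y + 8 → -29/35y^2 + 206/35y
  leading term y^2: no divisor's leading term divides it; move -29/35y^2 to the remainder.
  leading term y: no divisor's leading term divides it; move 206/35y to the remainder.
  remainder -29/35y^2 + 206/35y ≠ 0; add h_4 = -29/35y^2 + 206/35y to the basis.

S(f_1,f_3): lcm = x. S = 65/28y.
  leading term y: no divisor's leading term divides it; move 65/28y to the remainder.
  remainder 65/28y ≠ 0; add h_5 = 65/28y to the basis.

The other S-polynomials (S(f_2,f_3), S(f_1,h_4), S(f_2,h_4), S(f_3,h_4), S(f_1,h_5), S(f_2,h_5), S(f_3,h_5), S(h_4,h_5)) all reduce to 0 modulo the current basis, so we have a Gröbner basis.
Inter-reduce: drop elements whose leading term is divisible by another's, tail-reduce, and make monic.
Reduced Gröbner basis: {x + 5, y}.

Elimination: the polynomial y lies in the elimination ideal for y, so y ∈ {0}. For each such y, the remaining basis elements (now univariate) give the rest of the solution.
  y = 0: the earlier basis element becomes x + 5 = 0, giving x = -5 — point (-5, 0).
Each listed point satisfies every original equation (direct substitution).
Zero-dimensionality of the ideal guarantees finitely many solutions over ℂ.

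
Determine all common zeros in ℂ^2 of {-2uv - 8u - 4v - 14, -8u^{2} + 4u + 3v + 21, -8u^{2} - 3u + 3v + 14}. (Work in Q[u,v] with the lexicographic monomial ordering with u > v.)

{(-1, -3)}

Compute a lex Gröbner basis by Buchberger's algorithm.
f_1 = -2uv - 8u - 4v - 14, LT = uv.
f_2 = -8u^{2} + 4u + 3v + 21, LT = u^{2}.
f_3 = -8u^{2} - 3u + 3v + 14, LT = u^{2}.

S(f_1,f_2): lcm = u^{2}v. S = 4u^{2} + \tfrac{5}{2}uv + 7u + \tfrac{3}{8}v^{2} + \tfrac{21}{8}v.
  reduce S modulo (f_1, f_2, f_3):
  remainder -u + \tfrac{3}{8}v^{2} - \tfrac{7}{8}v - 7 ≠ 0; add h_4 = -u + \tfrac{3}{8}v^{2} - \tfrac{7}{8}v - 7 to the basis.

S(f_1,f_3): lcm = u^{2}v. S = 4u^{2} + \tfrac{13}{8}uv + 7u + \tfrac{3}{8}v^{2} + \tfrac{7}{4}v.
  reduce S modulo (f_1, f_2, f_3, h_4):
  remainder \tfrac{21}{16}v^{2} - \tfrac{35}{16}v - \tfrac{147}{8} ≠ 0; add h_5 = \tfrac{21}{16}v^{2} - \tfrac{35}{16}v - \tfrac{147}{8} to the basis.

S(f_2,f_3): lcm = u^{2}. S = -\tfrac{7}{8}u - \tfrac{7}{8}.
  reduce S modulo (f_1, f_2, f_3, h_4, h_5):
  remainder \tfrac{7}{32}v + \tfrac{21}{32} ≠ 0; add h_6 = \tfrac{7}{32}v + \tfrac{21}{32} to the basis.

The other S-polynomials (S(f_1,h_4), S(f_2,h_4), S(f_3,h_4), S(f_1,h_5), S(f_2,h_5), S(f_3,h_5), S(h_4,h_5), S(f_1,h_6), S(f_2,h_6), S(f_3,h_6), S(h_4,h_6), S(h_5,h_6)) all reduce to 0 modulo the current basis, so we have a Gröbner basis.
Inter-reduce: drop elements whose leading term is divisible by another's, tail-reduce, and make monic.
Reduced Gröbner basis: {u + 1, v + 3}.

Since the basis is lex-ordered, v + 3 is univariate in v. Its roots are {-3}. Back-substituting each root into the other basis elements fixes the other coordinates.
  v = -3: the earlier basis element becomes u + 1 = 0, giving u = -1 — point (-1, -3).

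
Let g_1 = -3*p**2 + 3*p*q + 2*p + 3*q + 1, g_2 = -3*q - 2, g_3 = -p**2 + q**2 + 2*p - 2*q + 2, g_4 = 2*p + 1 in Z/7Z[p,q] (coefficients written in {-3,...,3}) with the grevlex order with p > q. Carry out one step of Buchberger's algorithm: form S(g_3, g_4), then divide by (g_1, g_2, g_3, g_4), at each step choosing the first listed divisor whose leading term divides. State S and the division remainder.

lcm(LM(g_3), LM(g_4)) = p**2.
S = (lcm/LT(g_3))·g_3 − (lcm/LT(g_4))·g_4 = -q**2 + p + 2*q - 2.
Reduce S modulo (g_1, g_2, g_3, g_4) in that order:
  leading term q**2: subtract (-2*q)·g_2 from -q**2 + p + 2*q - 2 → p - 2*q - 2
  leading term p: subtract (-3)·g_4 from p - 2*q - 2 → -2*q + 1
  leading term q: subtract (3)·g_2 from -2*q + 1 → 0
The remainder is 0, so this S-polynomial contributes no new basis element.
An S-polynomial is built so that the two leading terms cancel; whether anything survives reduction is exactly the Gröbner-basis criterion.

S(g_3, g_4) = -q**2 + p + 2*q - 2; remainder on division = 0.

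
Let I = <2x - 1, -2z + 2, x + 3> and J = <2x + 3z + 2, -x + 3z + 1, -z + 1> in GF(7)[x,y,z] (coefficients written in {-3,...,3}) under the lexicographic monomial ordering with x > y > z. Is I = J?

No, the ideals differ.

Two ideals are equal iff their reduced Gröbner bases coincide (the reduced basis is unique for a fixed ordering).
Buchberger on the first generating set:
f_1 = 2x - 1, LT = x.
f_2 = -2z + 2, LT = z.
f_3 = x + 3, LT = x.

S(f_1,f_2): leading monomials are coprime, so the S-polynomial reduces to 0 (Buchberger's first criterion).
S(f_1,f_3): lcm = x. S = 0.
  remainder 0.

S(f_2,f_3): leading monomials are coprime, so the S-polynomial reduces to 0 (Buchberger's first criterion).
Every S-polynomial of the final basis reduces to 0, so we have a Gröbner basis.
Inter-reduce: drop elements whose leading term is divisible by another's, tail-reduce, and make monic.
Reduced Gröbner basis: {x + 3, z - 1}.

Buchberger on the second generating set:
h_1 = 2x + 3z + 2, LT = x.
h_2 = -x + 3z + 1, LT = x.
h_3 = -z + 1, LT = z.

S(h_1,h_2): lcm = x. S = z + 2.
  leading term z: subtract (-1)·h_3 from z + 2 → 3
  leading term 1: no divisor's leading term divides it; move 3 to the remainder.
  remainder 3 ≠ 0; add k_4 = 3 to the basis.

S(h_1,h_3): leading monomials are coprime, so the S-polynomial reduces to 0 (Buchberger's first criterion).
S(h_2,h_3): leading monomials are coprime, so the S-polynomial reduces to 0 (Buchberger's first criterion).
S(h_1,k_4): leading monomials are coprime, so the S-polynomial reduces to 0 (Buchberger's first criterion).
S(h_2,k_4): leading monomials are coprime, so the S-polynomial reduces to 0 (Buchberger's first criterion).
S(h_3,k_4): leading monomials are coprime, so the S-polynomial reduces to 0 (Buchberger's first criterion).
Every S-polynomial of the final basis reduces to 0, so we have a Gröbner basis.
Inter-reduce: drop elements whose leading term is divisible by another's, tail-reduce, and make monic.
Reduced Gröbner basis: {1}.

The bases are distinct; the ideals are different.
The choice of monomial ordering does not affect the verdict — as long as both bases are computed under the same ordering, their equality decides ideal equality.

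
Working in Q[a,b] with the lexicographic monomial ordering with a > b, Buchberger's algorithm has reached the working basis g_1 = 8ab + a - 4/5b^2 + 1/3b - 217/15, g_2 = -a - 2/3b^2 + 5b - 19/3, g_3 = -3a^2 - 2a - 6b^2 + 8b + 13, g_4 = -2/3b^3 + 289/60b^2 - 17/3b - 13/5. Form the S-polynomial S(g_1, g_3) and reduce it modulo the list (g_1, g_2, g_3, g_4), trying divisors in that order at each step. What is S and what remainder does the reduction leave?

lcm(LM(g_1), LM(g_3)) = a^2b.
S = (lcm/LT(g_1))·g_1 − (lcm/LT(g_3))·g_3 = 1/8a^2 - 1/10ab^2 - 5/8ab - 217/120a - 2b^3 + 8/3b^2 + 13/3b.
Reduce S modulo (g_1, g_2, g_3, g_4) in that order:
  leading term a^2: subtract (-1/8a)·g_2 from 1/8a^2 - 1/10ab^2 - 5/8ab - 217/120a - 2b^3 + 8/3b^2 + 13/3b → -11/60ab^2 - 13/5a - 2b^3 + 8/3b^2 + 13/3b
  leading term ab^2: subtract (-11/480b)·g_1 from -11/60ab^2 - 13/5a - 2b^3 + 8/3b^2 + 13/3b → 11/480ab - 13/5a - 1211/600b^3 + 3851/1440b^2 + 28813/7200b
  leading term ab: subtract (11/3840)·g_1 from 11/480ab - 13/5a - 1211/600b^3 + 3851/1440b^2 + 28813/7200b → -1999/768a - 1211/600b^3 + 38543/14400b^2 + 230449/57600b + 2387/57600
  leading term a: subtract (1999/768)·g_2 from -1999/768a - 1211/600b^3 + 38543/14400b^2 + 230449/57600b + 2387/57600 → -1211/600b^3 + 127061/28800b^2 - 64897/7200b + 13221/800
  leading term b^3: subtract (1211/400)·g_4 from -1211/600b^3 + 127061/28800b^2 - 64897/7200b + 13221/800 → -1464569/144000b^2 + 2345/288b + 97591/4000
  leading term b^2: no divisor's leading term divides it; move -1464569/144000b^2 to the remainder.
  leading term b: no divisor's leading term divides it; move 2345/288b to the remainder.
  leading term 1: no divisor's leading term divides it; move 97591/4000 to the remainder.
The remainder -1464569/144000b^2 + 2345/288b + 97591/4000 is nonzero, so it would be added as the next basis element.

S(g_1, g_3) = 1/8a^2 - 1/10ab^2 - 5/8ab - 217/120a - 2b^3 + 8/3b^2 + 13/3b; remainder on division = -1464569/144000b^2 + 2345/288b + 97591/4000.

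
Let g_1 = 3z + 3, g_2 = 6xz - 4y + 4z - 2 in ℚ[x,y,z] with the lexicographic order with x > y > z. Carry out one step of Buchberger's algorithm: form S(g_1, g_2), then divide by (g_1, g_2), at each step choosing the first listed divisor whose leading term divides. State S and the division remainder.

lcm(LM(g_1), LM(g_2)) = xz.
S = (lcm/LT(g_1))·g_1 − (lcm/LT(g_2))·g_2 = x + ⅔y - ⅔z + ⅓.
Reduce S modulo (g_1, g_2) in that order:
  leading term x: no divisor's leading term divides it; move x to the remainder.
  leading term y: no divisor's leading term divides it; move ⅔y to the remainder.
  leading term z: subtract (-2/9)·g_1 from -⅔z + ⅓ → 1
  leading term 1: no divisor's leading term divides it; move 1 to the remainder.
The remainder x + ⅔y + 1 is nonzero, so it would be added as the next basis element.

S(g_1, g_2) = x + ⅔y - ⅔z + ⅓; remainder on division = x + ⅔y + 1.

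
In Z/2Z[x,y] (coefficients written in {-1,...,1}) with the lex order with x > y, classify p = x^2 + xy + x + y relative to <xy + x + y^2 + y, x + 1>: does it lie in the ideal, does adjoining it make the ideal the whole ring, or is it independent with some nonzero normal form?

x^2 + xy + x + y lies in I (it reduces to 0).

First compute the reduced Gröbner basis of I by Buchberger's algorithm.
f_1 = xy + x + y^2 + y, LT = xy.
f_2 = x + 1, LT = x.

S(f_1,f_2): lcm = xy. S = x + y^2.
  leading term x: subtract (1)·f_2 from x + y^2 → y^2 + 1
  leading term y^2: no divisor's leading term divides it; move y^2 to the remainder.
  leading term 1: no divisor's leading term divides it; move 1 to the remainder.
  remainder y^2 + 1 ≠ 0; add h_3 = y^2 + 1 to the basis.

The other S-polynomials (S(f_1,h_3), S(f_2,h_3)) all reduce to 0 modulo the current basis, so we have a Gröbner basis.
Inter-reduce: drop elements whose leading term is divisible by another's, tail-reduce, and make monic.
Reduced Gröbner basis: {x + 1, y^2 + 1}.
Label its elements g_1 = x + 1, g_2 = y^2 + 1.

Reduce p = x^2 + xy + x + y modulo G:
  leading term x^2: subtract (x)·g_1 from x^2 + xy + x + y → xy + y
  leading term xy: subtract (y)·g_1 from xy + y → 0
  normal form = 0.
Since the normal form is 0, p ∈ I.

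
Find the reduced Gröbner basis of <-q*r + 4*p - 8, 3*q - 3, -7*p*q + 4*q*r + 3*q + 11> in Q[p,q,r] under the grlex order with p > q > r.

This is the nonlinear analogue of row-reducing a linear system.

f_1 = -q*r + 4*p - 8, LT = q*r.
f_2 = 3*q - 3, LT = q.
f_3 = -7*p*q + 4*q*r + 3*q + 11, LT = p*q.

S(f_1,f_2): lcm = q*r. S = -4*p + r + 8.
  leading term p: no divisor's leading term divides it; move -4*p to the remainder.
  leading term r: no divisor's leading term divides it; move r to the remainder.
  leading term 1: no divisor's leading term divides it; move 8 to the remainder.
  remainder -4*p + r + 8 ≠ 0; add g_4 = -4*p + r + 8 to the basis.

S(f_1,f_3): lcm = p*q*r. S = 4/7*q*r**2 - 4*p**2 + 3/7*q*r + 8*p + 11/7*r.
  leading term q*r**2: subtract (-4/7*r)·f_1 from 4/7*q*r**2 - 4*p**2 + 3/7*q*r + 8*p + 11/7*r → -4*p**2 + 16/7*p*r + 3/7*q*r + 8*p - 3*r
  leading term p**2: subtract (p)·g_4 from -4*p**2 + 16/7*p*r + 3/7*q*r + 8*p - 3*r → 9/7*p*r + 3/7*q*r - 3*r
  leading term p*r: subtract (-9/28*r)·g_4 from 9/7*p*r + 3/7*q*r - 3*r → 3/7*q*r + 9/28*r**2 - 3/7*r
  leading term q*r: subtract (-3/7)·f_1 from 3/7*q*r + 9/28*r**2 - 3/7*r → 9/28*r**2 + 12/7*p - 3/7*r - 24/7
  leading term r**2: no divisor's leading term divides it; move 9/28*r**2 to the remainder.
  leading term p: subtract (-3/7)·g_4 from 12/7*p - 3/7*r - 24/7 → 0
  remainder 9/28*r**2 ≠ 0; add g_5 = 9/28*r**2 to the basis.

S(f_2,f_3): lcm = p*q. S = 4/7*q*r - p + 3/7*q + 11/7.
  leading term q*r: subtract (-4/7)·f_1 from 4/7*q*r - p + 3/7*q + 11/7 → 9/7*p + 3/7*q - 3
  leading term p: subtract (-9/28)·g_4 from 9/7*p + 3/7*q - 3 → 3/7*q + 9/28*r - 3/7
  leading term q: subtract (1/7)·f_2 from 3/7*q + 9/28*r - 3/7 → 9/28*r
  leading term r: no divisor's leading term divides it; move 9/28*r to the remainder.
  remainder 9/28*r ≠ 0; add g_6 = 9/28*r to the basis.

The other S-polynomials (S(f_1,g_4), S(f_2,g_4), S(f_3,g_4), S(f_1,g_5), S(f_2,g_5), S(f_3,g_5), S(g_4,g_5), S(f_1,g_6), S(f_2,g_6), S(f_3,g_6), S(g_4,g_6), S(g_5,g_6)) all reduce to 0 modulo the current basis, so we have a Gröbner basis.
Inter-reduce: drop elements whose leading term is divisible by another's, tail-reduce, and make monic.

G = {p - 2, q - 1, r}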